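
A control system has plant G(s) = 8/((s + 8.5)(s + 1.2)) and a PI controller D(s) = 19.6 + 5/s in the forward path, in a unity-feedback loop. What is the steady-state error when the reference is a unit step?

0

The open loop D(s)G(s) has a pole at the origin (type 1), so the static position error constant is infinite and e_ss = 1/(1+∞) = 0.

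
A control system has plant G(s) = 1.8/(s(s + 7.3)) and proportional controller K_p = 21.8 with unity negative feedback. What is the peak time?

T_p = 0.617 s

Closed-loop characteristic equation: s² + 7.3s + 39.24 = 0, so ω_n = 6.264 rad/s and ζ = 7.3/(2·6.264) = 0.5827.
Damped frequency ω_d = ω_n√(1−ζ²) = 5.091 rad/s, so peak time T_p = π/ω_d = 0.617 s.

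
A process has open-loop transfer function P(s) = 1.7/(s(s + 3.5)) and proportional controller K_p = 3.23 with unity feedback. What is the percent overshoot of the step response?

The closed-loop denominator s² + 3.5s + 5.491 gives ω_n = √5.491 = 2.343 and ζ = 3.5/(2ω_n) = 0.7468.
%OS = 100·exp(−πζ/√(1−ζ²)) = 100·exp(−π·0.7468/√0.4423) = 2.94%.

2.94%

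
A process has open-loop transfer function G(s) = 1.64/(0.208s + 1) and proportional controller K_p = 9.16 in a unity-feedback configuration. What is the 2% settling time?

T_s ≈ 0.0519 s

Closed loop: T(s) = K_p·G/(1+K_p·G) = 15.02/(0.208s + 1 + 15.02), with pole at s = −(1 + 15.02)/0.208 = −77.03.
τ = 1/77.03 = 0.01298 s, so 2% settling time ≈ 4τ = 0.0519 s.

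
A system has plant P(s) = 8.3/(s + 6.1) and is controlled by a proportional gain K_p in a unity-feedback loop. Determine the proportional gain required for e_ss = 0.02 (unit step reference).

Steady-state error for a unit step on this type-0 loop is 1/(1 + K_p·P(0)).
P(0) = 1.361. Require 1/(1 + K_p·1.361) = 0.02, so 1 + 1.361·K_p = 50.
K_p = (50 − 1)/1.361 = 36.

K_p = 36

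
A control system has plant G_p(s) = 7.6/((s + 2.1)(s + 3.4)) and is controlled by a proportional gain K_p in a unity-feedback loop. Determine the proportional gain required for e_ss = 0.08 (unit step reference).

Steady-state error for a unit step on this type-0 loop is 1/(1 + K_p·G_p(0)).
G_p(0) = 1.064. Require 1/(1 + K_p·1.064) = 0.08, so 1 + 1.064·K_p = 12.5.
K_p = (12.5 − 1)/1.064 = 10.8.

K_p = 10.8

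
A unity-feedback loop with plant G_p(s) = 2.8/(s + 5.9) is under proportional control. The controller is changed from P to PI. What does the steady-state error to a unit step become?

Adding integral action puts a pole at s = 0 in the forward path, raising the system type to 1; a type-1 loop has zero steady-state error to a step.

0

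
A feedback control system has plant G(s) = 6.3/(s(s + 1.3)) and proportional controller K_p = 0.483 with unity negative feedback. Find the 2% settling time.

From 1 + K_pG(s) = 0: s² + 1.3s + 3.043 = 0 ⇒ ω_n = 1.744, ζ = 0.3726.
2% settling time T_s ≈ 4/(ζω_n) = 4/0.65 = 6.15 s.

T_s ≈ 6.15 s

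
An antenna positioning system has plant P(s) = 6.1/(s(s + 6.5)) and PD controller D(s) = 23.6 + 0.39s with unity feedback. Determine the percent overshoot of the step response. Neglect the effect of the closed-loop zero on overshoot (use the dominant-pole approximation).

28.6%

Forward path: (23.6 + 0.39s)·6.1/(s(s+6.5)). The closed-loop characteristic equation is s² + (6.5 + 6.1·0.39)s + 6.1·23.6 = 0.
That is s² + 8.879s + 144 = 0, so ω_n = 12 rad/s and ζ = 8.879/(2·12) = 0.37.
%OS = 100·exp(−πζ/√(1−ζ²)) = 28.6%.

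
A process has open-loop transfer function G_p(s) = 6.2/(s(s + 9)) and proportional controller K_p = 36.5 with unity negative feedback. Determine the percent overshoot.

37.3%

The closed-loop denominator s² + 9s + 226.3 gives ω_n = √226.3 = 15.04 and ζ = 9/(2ω_n) = 0.2991.
%OS = 100·exp(−πζ/√(1−ζ²)) = 100·exp(−π·0.2991/√0.9105) = 37.3%.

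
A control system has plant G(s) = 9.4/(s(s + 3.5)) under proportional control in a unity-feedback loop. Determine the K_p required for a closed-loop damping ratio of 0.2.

K_p = 8.14

Closed-loop characteristic equation: s² + 3.5s + K_p·9.4 = 0.
So ω_n = √(9.4K_p) and 2ζω_n = 3.5, giving ζ = 3.5/(2√(9.4K_p)).
Setting ζ = 0.2: √(9.4K_p) = 3.5/(2·0.2) = 8.75, so K_p = 76.56/9.4 = 8.14.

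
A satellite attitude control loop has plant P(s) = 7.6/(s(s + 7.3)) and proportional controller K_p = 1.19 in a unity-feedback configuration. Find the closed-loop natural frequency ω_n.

The closed-loop denominator is s(s+7.3) + 1.19·7.6 = s² + 7.3s + 9.044.
So ω_n² = 9.044 ⇒ ω_n = 3.007 rad/s, and ζ = 7.3/(2ω_n) = 1.21.

ω_n = 3.01 rad/s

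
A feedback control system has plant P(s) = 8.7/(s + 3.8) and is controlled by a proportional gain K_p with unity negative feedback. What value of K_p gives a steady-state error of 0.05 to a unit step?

For a type-0 loop with proportional control, e_ss = 1/(1 + K_p·P(0)).
P(0) = 2.289. Require 1/(1 + K_p·2.289) = 0.05, so 1 + 2.289·K_p = 20.
K_p = (20 − 1)/2.289 = 8.3.

K_p = 8.3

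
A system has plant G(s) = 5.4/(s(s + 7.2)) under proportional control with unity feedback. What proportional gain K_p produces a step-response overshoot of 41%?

K_p = 32.2

From %OS = 100·exp(−πζ/√(1−ζ²)) = 41%, ζ = −ln(0.41)/√(π²+ln²(0.41)) = 0.273.
Characteristic equation s² + 7.2s + 5.4K_p = 0 gives ζ = 7.2/(2√(5.4K_p)).
Setting ζ = 0.273: √(5.4K_p) = 7.2/(2·0.273) = 13.19, so K_p = 173.9/5.4 = 32.2.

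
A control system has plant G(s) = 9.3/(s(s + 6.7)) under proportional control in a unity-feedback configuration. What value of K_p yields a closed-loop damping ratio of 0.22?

K_p = 24.9

Closed-loop characteristic equation: s² + 6.7s + K_p·9.3 = 0.
So ω_n = √(9.3K_p) and 2ζω_n = 6.7, giving ζ = 6.7/(2√(9.3K_p)).
Setting ζ = 0.22: √(9.3K_p) = 6.7/(2·0.22) = 15.23, so K_p = 231.9/9.3 = 24.9.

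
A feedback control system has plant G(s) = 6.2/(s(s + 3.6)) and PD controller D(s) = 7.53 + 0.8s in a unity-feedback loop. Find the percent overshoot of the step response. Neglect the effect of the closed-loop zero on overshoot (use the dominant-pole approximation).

Forward path: (7.53 + 0.8s)·6.2/(s(s+3.6)). The closed-loop characteristic equation is s² + (3.6 + 6.2·0.8)s + 6.2·7.53 = 0.
That is s² + 8.56s + 46.69 = 0, so ω_n = 6.833 rad/s and ζ = 8.56/(2·6.833) = 0.6264.
%OS = 100·exp(−πζ/√(1−ζ²)) = 8.01%.

8.01%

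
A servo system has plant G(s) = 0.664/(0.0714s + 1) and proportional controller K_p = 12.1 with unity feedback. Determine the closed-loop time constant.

Closed loop: T(s) = K_p·G/(1+K_p·G) = 8.034/(0.0714s + 1 + 8.034), with pole at s = −(1 + 8.034)/0.0714 = −126.5.
Closed-loop time constant τ = 1/126.5 = 0.0079 s.

τ = 0.0079 s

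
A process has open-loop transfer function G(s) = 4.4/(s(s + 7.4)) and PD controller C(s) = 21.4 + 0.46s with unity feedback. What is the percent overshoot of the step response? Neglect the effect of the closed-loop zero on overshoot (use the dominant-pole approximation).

17.5%

Forward path: (21.4 + 0.46s)·4.4/(s(s+7.4)). The closed-loop characteristic equation is s² + (7.4 + 4.4·0.46)s + 4.4·21.4 = 0.
That is s² + 9.424s + 94.16 = 0, so ω_n = 9.704 rad/s and ζ = 9.424/(2·9.704) = 0.4856.
%OS = 100·exp(−πζ/√(1−ζ²)) = 17.5%.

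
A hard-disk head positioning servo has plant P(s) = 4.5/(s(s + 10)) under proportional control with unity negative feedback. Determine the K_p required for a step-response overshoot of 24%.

From %OS = 100·exp(−πζ/√(1−ζ²)) = 24%, ζ = −ln(0.24)/√(π²+ln²(0.24)) = 0.4136.
Characteristic equation s² + 10s + 4.5K_p = 0 gives ζ = 10/(2√(4.5K_p)).
Setting ζ = 0.4136: √(4.5K_p) = 10/(2·0.4136) = 12.09, so K_p = 146.1/4.5 = 32.5.

K_p = 32.5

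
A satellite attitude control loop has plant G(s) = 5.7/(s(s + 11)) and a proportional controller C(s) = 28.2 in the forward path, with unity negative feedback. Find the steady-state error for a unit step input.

The open loop C(s)G(s) has a pole at the origin (type 1), so the static position error constant is infinite and e_ss = 1/(1+∞) = 0.

0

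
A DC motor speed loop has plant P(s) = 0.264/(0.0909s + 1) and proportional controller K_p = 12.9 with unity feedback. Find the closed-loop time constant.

Closed loop: T(s) = K_p·P/(1+K_p·P) = 3.406/(0.0909s + 1 + 3.406), with pole at s = −(1 + 3.406)/0.0909 = −48.47.
Closed-loop time constant τ = 1/48.47 = 0.0206 s.

τ = 0.0206 s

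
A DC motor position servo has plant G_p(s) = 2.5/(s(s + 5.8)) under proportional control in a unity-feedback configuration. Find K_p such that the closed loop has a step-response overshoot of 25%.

K_p = 20.6

From %OS = 100·exp(−πζ/√(1−ζ²)) = 25%, ζ = −ln(0.25)/√(π²+ln²(0.25)) = 0.4037.
Characteristic equation s² + 5.8s + 2.5K_p = 0 gives ζ = 5.8/(2√(2.5K_p)).
Setting ζ = 0.4037: √(2.5K_p) = 5.8/(2·0.4037) = 7.183, so K_p = 51.6/2.5 = 20.6.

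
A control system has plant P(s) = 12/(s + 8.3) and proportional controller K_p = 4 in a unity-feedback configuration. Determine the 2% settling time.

T_s ≈ 0.071 s

Closed-loop transfer function: T(s) = K_p·P(s)/(1 + K_p·P(s)) = 48/(s + 8.3 + 48) = 48/(s + 56.3).
Time constant τ = 1/56.3 = 0.01776 s, so the 2% settling time is about 4τ = 0.071 s.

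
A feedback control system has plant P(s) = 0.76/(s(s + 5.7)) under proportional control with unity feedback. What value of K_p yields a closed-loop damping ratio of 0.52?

K_p = 39.5

Closed-loop characteristic equation: s² + 5.7s + K_p·0.76 = 0.
So ω_n = √(0.76K_p) and 2ζω_n = 5.7, giving ζ = 5.7/(2√(0.76K_p)).
Setting ζ = 0.52: √(0.76K_p) = 5.7/(2·0.52) = 5.481, so K_p = 30.04/0.76 = 39.5.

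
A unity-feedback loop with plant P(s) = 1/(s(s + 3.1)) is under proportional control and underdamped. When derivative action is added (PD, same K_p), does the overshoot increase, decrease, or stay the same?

The derivative term adds K·K_d to the s-coefficient of the characteristic equation, raising 2ζω_n while ω_n is unchanged; ζ increases, so overshoot decreases.

decrease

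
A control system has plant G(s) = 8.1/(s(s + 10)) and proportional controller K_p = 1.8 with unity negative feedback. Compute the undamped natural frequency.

With unity feedback the closed-loop characteristic equation is s² + 10s + 1.8·8.1 = s² + 10s + 14.58 = 0.
So ω_n² = 14.58 ⇒ ω_n = 3.818 rad/s, and ζ = 10/(2ω_n) = 1.31.

ω_n = 3.82 rad/s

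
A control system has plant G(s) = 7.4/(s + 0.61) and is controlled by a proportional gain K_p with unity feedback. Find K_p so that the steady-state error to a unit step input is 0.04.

The loop is type 0, so e_ss(step) = 1/(1 + K_pos) with K_pos = K_p·G(0).
G(0) = 12.13. Require 1/(1 + K_p·12.13) = 0.04, so 1 + 12.13·K_p = 25.
K_p = (25 − 1)/12.13 = 1.98.

K_p = 1.98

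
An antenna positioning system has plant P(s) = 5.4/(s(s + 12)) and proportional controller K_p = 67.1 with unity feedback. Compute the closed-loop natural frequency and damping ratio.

ω_n = 19 rad/s, ζ = 0.315

The closed-loop denominator is s(s+12) + 67.1·5.4 = s² + 12s + 362.3.
So ω_n² = 362.3 ⇒ ω_n = 19.04 rad/s, and ζ = 12/(2ω_n) = 0.315.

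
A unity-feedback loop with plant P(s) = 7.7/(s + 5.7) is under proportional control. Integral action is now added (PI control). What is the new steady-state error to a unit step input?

0

Adding integral action puts a pole at s = 0 in the forward path, raising the system type to 1; a type-1 loop has zero steady-state error to a step.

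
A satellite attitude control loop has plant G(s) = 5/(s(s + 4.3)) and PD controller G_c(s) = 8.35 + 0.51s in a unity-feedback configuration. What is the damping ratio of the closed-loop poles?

ζ = 0.53

Forward path: (8.35 + 0.51s)·5/(s(s+4.3)). The closed-loop characteristic equation is s² + (4.3 + 5·0.51)s + 5·8.35 = 0.
That is s² + 6.85s + 41.75 = 0, so ω_n = 6.461 rad/s and ζ = 6.85/(2·6.461) = 0.5301.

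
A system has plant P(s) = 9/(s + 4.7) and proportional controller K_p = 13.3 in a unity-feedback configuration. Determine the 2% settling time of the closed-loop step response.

T_s ≈ 0.0322 s

Closed-loop transfer function: T(s) = K_p·P(s)/(1 + K_p·P(s)) = 119.7/(s + 4.7 + 119.7) = 119.7/(s + 124.4).
Time constant τ = 1/124.4 = 0.008039 s, so the 2% settling time is about 4τ = 0.0322 s.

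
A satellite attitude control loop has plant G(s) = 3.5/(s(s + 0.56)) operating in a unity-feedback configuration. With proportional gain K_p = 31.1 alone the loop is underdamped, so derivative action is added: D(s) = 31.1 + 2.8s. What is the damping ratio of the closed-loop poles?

Forward path: (31.1 + 2.8s)·3.5/(s(s+0.56)). The closed-loop characteristic equation is s² + (0.56 + 3.5·2.8)s + 3.5·31.1 = 0.
That is s² + 10.36s + 108.9 = 0, so ω_n = 10.43 rad/s and ζ = 10.36/(2·10.43) = 0.4965.

ζ = 0.496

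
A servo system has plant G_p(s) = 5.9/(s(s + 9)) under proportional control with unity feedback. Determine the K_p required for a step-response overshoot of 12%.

From %OS = 100·exp(−πζ/√(1−ζ²)) = 12%, ζ = −ln(0.12)/√(π²+ln²(0.12)) = 0.5594.
Characteristic equation s² + 9s + 5.9K_p = 0 gives ζ = 9/(2√(5.9K_p)).
Setting ζ = 0.5594: √(5.9K_p) = 9/(2·0.5594) = 8.044, so K_p = 64.71/5.9 = 11.

K_p = 11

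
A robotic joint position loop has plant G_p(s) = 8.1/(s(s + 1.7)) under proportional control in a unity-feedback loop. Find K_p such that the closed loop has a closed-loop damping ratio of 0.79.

K_p = 0.143

Closed-loop characteristic equation: s² + 1.7s + K_p·8.1 = 0.
So ω_n = √(8.1K_p) and 2ζω_n = 1.7, giving ζ = 1.7/(2√(8.1K_p)).
Setting ζ = 0.79: √(8.1K_p) = 1.7/(2·0.79) = 1.076, so K_p = 1.158/8.1 = 0.143.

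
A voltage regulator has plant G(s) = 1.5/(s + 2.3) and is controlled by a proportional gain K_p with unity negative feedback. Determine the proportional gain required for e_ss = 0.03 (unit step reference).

The loop is type 0, so e_ss(step) = 1/(1 + K_pos) with K_pos = K_p·G(0).
G(0) = 0.6522. Require 1/(1 + K_p·0.6522) = 0.03, so 1 + 0.6522·K_p = 33.33.
K_p = (33.33 − 1)/0.6522 = 49.6.

K_p = 49.6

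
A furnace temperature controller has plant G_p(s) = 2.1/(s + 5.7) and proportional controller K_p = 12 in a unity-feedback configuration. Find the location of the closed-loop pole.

Closed-loop transfer function: T(s) = K_p·G_p(s)/(1 + K_p·G_p(s)) = 25.2/(s + 5.7 + 25.2) = 25.2/(s + 30.9).
The closed-loop pole is at s = −30.9.

s = -30.9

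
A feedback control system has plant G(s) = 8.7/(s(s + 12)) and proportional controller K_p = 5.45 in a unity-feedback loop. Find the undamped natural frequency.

ω_n = 6.89 rad/s

1 + K_p·G(s) = 0 gives s² + 12s + 47.41 = 0.
So ω_n² = 47.41 ⇒ ω_n = 6.886 rad/s, and ζ = 12/(2ω_n) = 0.871.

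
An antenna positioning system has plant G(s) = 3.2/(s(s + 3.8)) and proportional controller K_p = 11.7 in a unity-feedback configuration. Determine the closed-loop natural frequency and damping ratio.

The closed-loop denominator is s(s+3.8) + 11.7·3.2 = s² + 3.8s + 37.44.
Matching s² + 2ζω_n s + ω_n²: ω_n = √37.44 = 6.119 rad/s and 2ζω_n = 3.8, so ζ = 3.8/(2·6.119) = 0.311.

ω_n = 6.12 rad/s, ζ = 0.311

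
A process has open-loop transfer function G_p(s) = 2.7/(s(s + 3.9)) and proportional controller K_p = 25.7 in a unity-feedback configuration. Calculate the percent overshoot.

46.9%

From 1 + K_pG_p(s) = 0: s² + 3.9s + 69.39 = 0 ⇒ ω_n = 8.33, ζ = 0.2341.
%OS = 100·exp(−πζ/√(1−ζ²)) = 100·exp(−π·0.2341/√0.9452) = 46.9%.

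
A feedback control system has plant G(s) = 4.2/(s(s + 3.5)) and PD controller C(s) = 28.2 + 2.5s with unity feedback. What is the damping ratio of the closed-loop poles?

Forward path: (28.2 + 2.5s)·4.2/(s(s+3.5)). The closed-loop characteristic equation is s² + (3.5 + 4.2·2.5)s + 4.2·28.2 = 0.
That is s² + 14s + 118.4 = 0, so ω_n = 10.88 rad/s and ζ = 14/(2·10.88) = 0.6432.

ζ = 0.643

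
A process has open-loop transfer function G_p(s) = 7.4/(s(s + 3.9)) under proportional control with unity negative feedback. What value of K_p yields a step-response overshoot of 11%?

From %OS = 100·exp(−πζ/√(1−ζ²)) = 11%, ζ = −ln(0.11)/√(π²+ln²(0.11)) = 0.5749.
Characteristic equation s² + 3.9s + 7.4K_p = 0 gives ζ = 3.9/(2√(7.4K_p)).
Setting ζ = 0.5749: √(7.4K_p) = 3.9/(2·0.5749) = 3.392, so K_p = 11.51/7.4 = 1.55.

K_p = 1.55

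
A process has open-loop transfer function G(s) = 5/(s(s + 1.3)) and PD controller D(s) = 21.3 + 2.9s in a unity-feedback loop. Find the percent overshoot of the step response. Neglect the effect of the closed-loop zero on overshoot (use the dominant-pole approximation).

Forward path: (21.3 + 2.9s)·5/(s(s+1.3)). The closed-loop characteristic equation is s² + (1.3 + 5·2.9)s + 5·21.3 = 0.
That is s² + 15.8s + 106.5 = 0, so ω_n = 10.32 rad/s and ζ = 15.8/(2·10.32) = 0.7655.
%OS = 100·exp(−πζ/√(1−ζ²)) = 2.38%.

2.38%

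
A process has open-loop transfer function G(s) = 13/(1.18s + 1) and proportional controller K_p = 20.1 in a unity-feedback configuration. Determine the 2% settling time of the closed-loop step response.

T_s ≈ 0.018 s

Closed loop: T(s) = K_p·G/(1+K_p·G) = 261.3/(1.18s + 1 + 261.3), with pole at s = −(1 + 261.3)/1.18 = −222.3.
τ = 1/222.3 = 0.004499 s, so 2% settling time ≈ 4τ = 0.018 s.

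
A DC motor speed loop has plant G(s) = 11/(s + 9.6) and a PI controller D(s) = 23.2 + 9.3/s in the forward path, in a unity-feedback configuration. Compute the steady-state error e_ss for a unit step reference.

0

The open loop D(s)G(s) has a pole at the origin (type 1), so the static position error constant is infinite and e_ss = 1/(1+∞) = 0.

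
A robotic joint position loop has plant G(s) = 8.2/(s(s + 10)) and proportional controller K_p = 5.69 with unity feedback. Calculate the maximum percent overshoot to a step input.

Closed-loop characteristic equation: s² + 10s + 46.66 = 0, so ω_n = 6.831 rad/s and ζ = 10/(2·6.831) = 0.732.
%OS = 100·exp(−πζ/√(1−ζ²)) = 100·exp(−π·0.732/√0.4642) = 3.42%.

3.42%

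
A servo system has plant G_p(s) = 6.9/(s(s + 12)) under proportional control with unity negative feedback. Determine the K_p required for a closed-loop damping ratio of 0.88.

K_p = 6.74

Closed-loop characteristic equation: s² + 12s + K_p·6.9 = 0.
So ω_n = √(6.9K_p) and 2ζω_n = 12, giving ζ = 12/(2√(6.9K_p)).
Setting ζ = 0.88: √(6.9K_p) = 12/(2·0.88) = 6.818, so K_p = 46.49/6.9 = 6.74.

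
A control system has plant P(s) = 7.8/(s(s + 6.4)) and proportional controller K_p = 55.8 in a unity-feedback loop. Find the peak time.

From 1 + K_pP(s) = 0: s² + 6.4s + 435.2 = 0 ⇒ ω_n = 20.86, ζ = 0.1534.
Damped frequency ω_d = ω_n√(1−ζ²) = 20.62 rad/s, so peak time T_p = π/ω_d = 0.152 s.

T_p = 0.152 s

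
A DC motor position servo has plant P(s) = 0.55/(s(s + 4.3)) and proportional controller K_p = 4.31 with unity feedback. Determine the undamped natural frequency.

ω_n = 1.54 rad/s

With unity feedback the closed-loop characteristic equation is s² + 4.3s + 4.31·0.55 = s² + 4.3s + 2.37 = 0.
Matching s² + 2ζω_n s + ω_n²: ω_n = √2.37 = 1.54 rad/s and 2ζω_n = 4.3, so ζ = 4.3/(2·1.54) = 1.4.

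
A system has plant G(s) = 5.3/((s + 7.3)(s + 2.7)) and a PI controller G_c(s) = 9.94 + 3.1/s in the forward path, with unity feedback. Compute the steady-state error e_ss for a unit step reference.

The open loop G_c(s)G(s) has a pole at the origin (type 1), so the static position error constant is infinite and e_ss = 1/(1+∞) = 0.

0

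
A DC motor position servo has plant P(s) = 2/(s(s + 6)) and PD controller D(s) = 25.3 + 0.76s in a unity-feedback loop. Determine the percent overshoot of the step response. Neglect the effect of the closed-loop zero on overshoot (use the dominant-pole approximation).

Forward path: (25.3 + 0.76s)·2/(s(s+6)). The closed-loop characteristic equation is s² + (6 + 2·0.76)s + 2·25.3 = 0.
That is s² + 7.52s + 50.6 = 0, so ω_n = 7.113 rad/s and ζ = 7.52/(2·7.113) = 0.5286.
%OS = 100·exp(−πζ/√(1−ζ²)) = 14.1%.

14.1%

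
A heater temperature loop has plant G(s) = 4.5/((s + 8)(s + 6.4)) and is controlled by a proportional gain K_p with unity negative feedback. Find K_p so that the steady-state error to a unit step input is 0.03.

The loop is type 0, so e_ss(step) = 1/(1 + K_pos) with K_pos = K_p·G(0).
G(0) = 0.08789. Require 1/(1 + K_p·0.08789) = 0.03, so 1 + 0.08789·K_p = 33.33.
K_p = (33.33 − 1)/0.08789 = 368.

K_p = 368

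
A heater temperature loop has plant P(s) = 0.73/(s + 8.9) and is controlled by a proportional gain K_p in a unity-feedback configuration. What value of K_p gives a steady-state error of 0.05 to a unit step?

K_p = 232

Steady-state error for a unit step on this type-0 loop is 1/(1 + K_p·P(0)).
P(0) = 0.08202. Require 1/(1 + K_p·0.08202) = 0.05, so 1 + 0.08202·K_p = 20.
K_p = (20 − 1)/0.08202 = 232.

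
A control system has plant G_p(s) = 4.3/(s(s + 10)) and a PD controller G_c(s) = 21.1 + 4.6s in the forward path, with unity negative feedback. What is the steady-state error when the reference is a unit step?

0

The open loop G_c(s)G_p(s) has a pole at the origin (type 1), so the static position error constant is infinite and e_ss = 1/(1+∞) = 0.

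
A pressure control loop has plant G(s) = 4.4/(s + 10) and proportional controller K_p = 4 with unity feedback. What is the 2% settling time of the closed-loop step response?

T_s ≈ 0.145 s

Closed-loop transfer function: T(s) = K_p·G(s)/(1 + K_p·G(s)) = 17.6/(s + 10 + 17.6) = 17.6/(s + 27.6).
Time constant τ = 1/27.6 = 0.03623 s, so the 2% settling time is about 4τ = 0.145 s.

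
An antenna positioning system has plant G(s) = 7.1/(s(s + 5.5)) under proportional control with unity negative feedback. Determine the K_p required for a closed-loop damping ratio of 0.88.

K_p = 1.38

Closed-loop characteristic equation: s² + 5.5s + K_p·7.1 = 0.
So ω_n = √(7.1K_p) and 2ζω_n = 5.5, giving ζ = 5.5/(2√(7.1K_p)).
Setting ζ = 0.88: √(7.1K_p) = 5.5/(2·0.88) = 3.125, so K_p = 9.766/7.1 = 1.38.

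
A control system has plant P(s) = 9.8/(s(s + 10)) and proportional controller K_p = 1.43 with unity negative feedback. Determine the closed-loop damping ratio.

ζ = 1.34

With unity feedback the closed-loop characteristic equation is s² + 10s + 1.43·9.8 = s² + 10s + 14.01 = 0.
So ω_n² = 14.01 ⇒ ω_n = 3.744 rad/s, and ζ = 10/(2ω_n) = 1.34.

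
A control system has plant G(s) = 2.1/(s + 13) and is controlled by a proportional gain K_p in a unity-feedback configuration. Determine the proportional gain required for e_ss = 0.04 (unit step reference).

K_p = 149

The loop is type 0, so e_ss(step) = 1/(1 + K_pos) with K_pos = K_p·G(0).
G(0) = 0.1615. Require 1/(1 + K_p·0.1615) = 0.04, so 1 + 0.1615·K_p = 25.
K_p = (25 − 1)/0.1615 = 149.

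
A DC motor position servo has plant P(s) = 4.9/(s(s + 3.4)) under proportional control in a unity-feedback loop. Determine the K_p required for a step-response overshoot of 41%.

From %OS = 100·exp(−πζ/√(1−ζ²)) = 41%, ζ = −ln(0.41)/√(π²+ln²(0.41)) = 0.273.
Characteristic equation s² + 3.4s + 4.9K_p = 0 gives ζ = 3.4/(2√(4.9K_p)).
Setting ζ = 0.273: √(4.9K_p) = 3.4/(2·0.273) = 6.227, so K_p = 38.77/4.9 = 7.91.

K_p = 7.91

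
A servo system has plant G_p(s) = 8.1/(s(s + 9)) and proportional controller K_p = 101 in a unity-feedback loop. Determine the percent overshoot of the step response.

60.6%

Closed-loop characteristic equation: s² + 9s + 818.1 = 0, so ω_n = 28.6 rad/s and ζ = 9/(2·28.6) = 0.1573.
%OS = 100·exp(−πζ/√(1−ζ²)) = 100·exp(−π·0.1573/√0.9752) = 60.6%.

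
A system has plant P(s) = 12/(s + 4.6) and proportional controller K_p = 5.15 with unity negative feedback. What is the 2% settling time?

Closed-loop transfer function: T(s) = K_p·P(s)/(1 + K_p·P(s)) = 61.8/(s + 4.6 + 61.8) = 61.8/(s + 66.4).
Time constant τ = 1/66.4 = 0.01506 s, so the 2% settling time is about 4τ = 0.0602 s.

T_s ≈ 0.0602 s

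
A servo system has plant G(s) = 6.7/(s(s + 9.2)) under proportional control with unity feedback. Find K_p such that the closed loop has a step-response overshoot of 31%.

K_p = 25.9

From %OS = 100·exp(−πζ/√(1−ζ²)) = 31%, ζ = −ln(0.31)/√(π²+ln²(0.31)) = 0.3493.
Characteristic equation s² + 9.2s + 6.7K_p = 0 gives ζ = 9.2/(2√(6.7K_p)).
Setting ζ = 0.3493: √(6.7K_p) = 9.2/(2·0.3493) = 13.17, so K_p = 173.4/6.7 = 25.9.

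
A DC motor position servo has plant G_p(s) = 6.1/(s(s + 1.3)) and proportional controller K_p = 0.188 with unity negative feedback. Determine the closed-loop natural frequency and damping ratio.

ω_n = 1.07 rad/s, ζ = 0.607

With unity feedback the closed-loop characteristic equation is s² + 1.3s + 0.188·6.1 = s² + 1.3s + 1.147 = 0.
Matching s² + 2ζω_n s + ω_n²: ω_n = √1.147 = 1.071 rad/s and 2ζω_n = 1.3, so ζ = 1.3/(2·1.071) = 0.607.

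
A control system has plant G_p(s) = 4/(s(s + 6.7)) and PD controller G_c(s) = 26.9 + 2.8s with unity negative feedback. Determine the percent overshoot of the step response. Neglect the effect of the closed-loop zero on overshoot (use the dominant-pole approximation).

Forward path: (26.9 + 2.8s)·4/(s(s+6.7)). The closed-loop characteristic equation is s² + (6.7 + 4·2.8)s + 4·26.9 = 0.
That is s² + 17.9s + 107.6 = 0, so ω_n = 10.37 rad/s and ζ = 17.9/(2·10.37) = 0.8628.
%OS = 100·exp(−πζ/√(1−ζ²)) = 0.469%.

0.469%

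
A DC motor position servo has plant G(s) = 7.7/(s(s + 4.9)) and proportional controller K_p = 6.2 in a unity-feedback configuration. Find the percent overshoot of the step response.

30.4%

From 1 + K_pG(s) = 0: s² + 4.9s + 47.74 = 0 ⇒ ω_n = 6.909, ζ = 0.3546.
%OS = 100·exp(−πζ/√(1−ζ²)) = 100·exp(−π·0.3546/√0.8743) = 30.4%.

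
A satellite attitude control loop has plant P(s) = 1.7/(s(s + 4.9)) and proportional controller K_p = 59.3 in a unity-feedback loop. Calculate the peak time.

T_p = 0.323 s

The closed-loop denominator s² + 4.9s + 100.8 gives ω_n = √100.8 = 10.04 and ζ = 4.9/(2ω_n) = 0.244.
Damped frequency ω_d = ω_n√(1−ζ²) = 9.737 rad/s, so peak time T_p = π/ω_d = 0.323 s.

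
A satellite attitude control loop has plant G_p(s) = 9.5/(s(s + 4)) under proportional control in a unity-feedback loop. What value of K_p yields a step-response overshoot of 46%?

From %OS = 100·exp(−πζ/√(1−ζ²)) = 46%, ζ = −ln(0.46)/√(π²+ln²(0.46)) = 0.24.
Characteristic equation s² + 4s + 9.5K_p = 0 gives ζ = 4/(2√(9.5K_p)).
Setting ζ = 0.24: √(9.5K_p) = 4/(2·0.24) = 8.335, so K_p = 69.47/9.5 = 7.31.

K_p = 7.31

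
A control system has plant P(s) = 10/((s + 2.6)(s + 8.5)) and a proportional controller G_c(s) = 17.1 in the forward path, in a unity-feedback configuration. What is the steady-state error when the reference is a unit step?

The loop is type 0. Static position error constant K_pos = G_c(0)·P(0) = 17.1·0.4525 = 7.738.
Steady-state error to a unit step: e_ss = 1/(1+K_pos) = 1/8.738 = 0.114.

0.114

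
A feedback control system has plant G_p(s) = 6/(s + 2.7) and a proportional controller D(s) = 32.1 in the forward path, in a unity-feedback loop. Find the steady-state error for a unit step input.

0.0138

The loop is type 0. Static position error constant K_pos = D(0)·G_p(0) = 32.1·2.222 = 71.33.
Steady-state error to a unit step: e_ss = 1/(1+K_pos) = 1/72.33 = 0.0138.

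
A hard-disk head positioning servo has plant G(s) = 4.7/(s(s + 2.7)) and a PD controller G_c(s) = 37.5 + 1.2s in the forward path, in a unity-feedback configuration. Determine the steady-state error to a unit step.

0

The open loop G_c(s)G(s) has a pole at the origin (type 1), so the static position error constant is infinite and e_ss = 1/(1+∞) = 0.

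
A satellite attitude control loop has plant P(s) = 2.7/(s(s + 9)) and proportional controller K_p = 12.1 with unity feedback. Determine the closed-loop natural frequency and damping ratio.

1 + K_p·P(s) = 0 gives s² + 9s + 32.67 = 0.
Matching s² + 2ζω_n s + ω_n²: ω_n = √32.67 = 5.716 rad/s and 2ζω_n = 9, so ζ = 9/(2·5.716) = 0.787.

ω_n = 5.72 rad/s, ζ = 0.787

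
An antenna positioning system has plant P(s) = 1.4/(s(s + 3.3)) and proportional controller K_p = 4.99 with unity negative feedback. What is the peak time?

T_p = 1.52 s

The closed-loop denominator s² + 3.3s + 6.986 gives ω_n = √6.986 = 2.643 and ζ = 3.3/(2ω_n) = 0.6243.
Damped frequency ω_d = ω_n√(1−ζ²) = 2.065 rad/s, so peak time T_p = π/ω_d = 1.52 s.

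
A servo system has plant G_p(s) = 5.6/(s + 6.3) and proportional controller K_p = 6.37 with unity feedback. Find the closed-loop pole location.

s = -41.97

Closed-loop transfer function: T(s) = K_p·G_p(s)/(1 + K_p·G_p(s)) = 35.67/(s + 6.3 + 35.67) = 35.67/(s + 41.97).
The closed-loop pole is at s = −41.97.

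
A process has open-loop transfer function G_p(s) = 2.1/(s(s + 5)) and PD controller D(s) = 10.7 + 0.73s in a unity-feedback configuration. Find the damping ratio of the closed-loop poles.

Forward path: (10.7 + 0.73s)·2.1/(s(s+5)). The closed-loop characteristic equation is s² + (5 + 2.1·0.73)s + 2.1·10.7 = 0.
That is s² + 6.533s + 22.47 = 0, so ω_n = 4.74 rad/s and ζ = 6.533/(2·4.74) = 0.6891.

ζ = 0.689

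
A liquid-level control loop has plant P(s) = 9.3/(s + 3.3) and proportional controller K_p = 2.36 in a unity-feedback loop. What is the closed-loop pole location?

Closed-loop transfer function: T(s) = K_p·P(s)/(1 + K_p·P(s)) = 21.95/(s + 3.3 + 21.95) = 21.95/(s + 25.25).
The closed-loop pole is at s = −25.25.

s = -25.25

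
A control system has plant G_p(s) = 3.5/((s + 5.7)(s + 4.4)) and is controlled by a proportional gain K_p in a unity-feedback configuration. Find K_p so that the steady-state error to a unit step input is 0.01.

Steady-state error for a unit step on this type-0 loop is 1/(1 + K_p·G_p(0)).
G_p(0) = 0.1396. Require 1/(1 + K_p·0.1396) = 0.01, so 1 + 0.1396·K_p = 100.
K_p = (100 − 1)/0.1396 = 709.

K_p = 709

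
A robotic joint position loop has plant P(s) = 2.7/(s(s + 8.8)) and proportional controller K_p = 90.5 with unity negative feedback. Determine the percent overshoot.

The closed-loop denominator s² + 8.8s + 244.4 gives ω_n = √244.4 = 15.63 and ζ = 8.8/(2ω_n) = 0.2815.
%OS = 100·exp(−πζ/√(1−ζ²)) = 100·exp(−π·0.2815/√0.9208) = 39.8%.

39.8%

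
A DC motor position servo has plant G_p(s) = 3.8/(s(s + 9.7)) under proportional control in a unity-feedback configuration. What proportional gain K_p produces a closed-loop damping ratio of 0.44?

Closed-loop characteristic equation: s² + 9.7s + K_p·3.8 = 0.
So ω_n = √(3.8K_p) and 2ζω_n = 9.7, giving ζ = 9.7/(2√(3.8K_p)).
Setting ζ = 0.44: √(3.8K_p) = 9.7/(2·0.44) = 11.02, so K_p = 121.5/3.8 = 32.

K_p = 32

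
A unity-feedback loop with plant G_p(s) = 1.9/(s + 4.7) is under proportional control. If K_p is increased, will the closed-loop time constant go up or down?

The closed-loop bandwidth 4.7+K_p·1.9 grows with K_p, so τ shrinks.

decrease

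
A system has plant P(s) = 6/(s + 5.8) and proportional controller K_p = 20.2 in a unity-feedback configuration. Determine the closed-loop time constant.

Closed-loop transfer function: T(s) = K_p·P(s)/(1 + K_p·P(s)) = 121.2/(s + 5.8 + 121.2) = 121.2/(s + 127).
Time constant τ = 1/127 = 0.00787 s.

τ = 0.00787 s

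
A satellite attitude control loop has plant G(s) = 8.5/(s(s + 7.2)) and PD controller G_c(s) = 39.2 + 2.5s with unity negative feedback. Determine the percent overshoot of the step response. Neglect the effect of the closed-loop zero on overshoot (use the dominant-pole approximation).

2.01%

Forward path: (39.2 + 2.5s)·8.5/(s(s+7.2)). The closed-loop characteristic equation is s² + (7.2 + 8.5·2.5)s + 8.5·39.2 = 0.
That is s² + 28.45s + 333.2 = 0, so ω_n = 18.25 rad/s and ζ = 28.45/(2·18.25) = 0.7793.
%OS = 100·exp(−πζ/√(1−ζ²)) = 2.01%.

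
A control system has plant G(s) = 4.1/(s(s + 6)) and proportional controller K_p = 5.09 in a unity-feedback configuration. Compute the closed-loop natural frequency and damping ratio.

ω_n = 4.57 rad/s, ζ = 0.657

1 + K_p·G(s) = 0 gives s² + 6s + 20.87 = 0.
Matching s² + 2ζω_n s + ω_n²: ω_n = √20.87 = 4.568 rad/s and 2ζω_n = 6, so ζ = 6/(2·4.568) = 0.657.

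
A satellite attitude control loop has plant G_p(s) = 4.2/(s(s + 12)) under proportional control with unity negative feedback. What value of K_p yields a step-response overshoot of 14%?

From %OS = 100·exp(−πζ/√(1−ζ²)) = 14%, ζ = −ln(0.14)/√(π²+ln²(0.14)) = 0.5305.
Characteristic equation s² + 12s + 4.2K_p = 0 gives ζ = 12/(2√(4.2K_p)).
Setting ζ = 0.5305: √(4.2K_p) = 12/(2·0.5305) = 11.31, so K_p = 127.9/4.2 = 30.5.

K_p = 30.5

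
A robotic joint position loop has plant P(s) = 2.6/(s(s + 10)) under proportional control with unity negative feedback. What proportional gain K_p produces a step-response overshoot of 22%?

K_p = 51

From %OS = 100·exp(−πζ/√(1−ζ²)) = 22%, ζ = −ln(0.22)/√(π²+ln²(0.22)) = 0.4342.
Characteristic equation s² + 10s + 2.6K_p = 0 gives ζ = 10/(2√(2.6K_p)).
Setting ζ = 0.4342: √(2.6K_p) = 10/(2·0.4342) = 11.52, so K_p = 132.6/2.6 = 51.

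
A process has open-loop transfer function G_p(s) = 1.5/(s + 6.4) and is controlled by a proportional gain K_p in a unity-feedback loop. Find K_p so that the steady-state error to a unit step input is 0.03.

For a type-0 loop with proportional control, e_ss = 1/(1 + K_p·G_p(0)).
G_p(0) = 0.2344. Require 1/(1 + K_p·0.2344) = 0.03, so 1 + 0.2344·K_p = 33.33.
K_p = (33.33 − 1)/0.2344 = 138.

K_p = 138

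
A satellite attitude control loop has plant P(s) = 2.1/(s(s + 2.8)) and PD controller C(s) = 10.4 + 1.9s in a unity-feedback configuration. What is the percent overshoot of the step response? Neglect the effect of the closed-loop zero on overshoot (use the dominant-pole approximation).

Forward path: (10.4 + 1.9s)·2.1/(s(s+2.8)). The closed-loop characteristic equation is s² + (2.8 + 2.1·1.9)s + 2.1·10.4 = 0.
That is s² + 6.79s + 21.84 = 0, so ω_n = 4.673 rad/s and ζ = 6.79/(2·4.673) = 0.7265.
%OS = 100·exp(−πζ/√(1−ζ²)) = 3.61%.

3.61%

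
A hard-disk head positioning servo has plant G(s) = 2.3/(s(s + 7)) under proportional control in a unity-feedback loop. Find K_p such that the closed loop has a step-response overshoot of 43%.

K_p = 79.1

From %OS = 100·exp(−πζ/√(1−ζ²)) = 43%, ζ = −ln(0.43)/√(π²+ln²(0.43)) = 0.2594.
Characteristic equation s² + 7s + 2.3K_p = 0 gives ζ = 7/(2√(2.3K_p)).
Setting ζ = 0.2594: √(2.3K_p) = 7/(2·0.2594) = 13.49, so K_p = 182/2.3 = 79.1.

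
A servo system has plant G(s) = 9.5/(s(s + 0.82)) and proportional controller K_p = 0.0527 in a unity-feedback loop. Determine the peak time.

Closed-loop characteristic equation: s² + 0.82s + 0.5006 = 0, so ω_n = 0.7076 rad/s and ζ = 0.82/(2·0.7076) = 0.5795.
Damped frequency ω_d = ω_n√(1−ζ²) = 0.5767 rad/s, so peak time T_p = π/ω_d = 5.45 s.

T_p = 5.45 s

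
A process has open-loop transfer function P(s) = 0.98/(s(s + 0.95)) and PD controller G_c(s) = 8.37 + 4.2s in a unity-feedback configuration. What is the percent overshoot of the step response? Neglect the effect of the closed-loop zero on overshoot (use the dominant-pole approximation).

0.26%

Forward path: (8.37 + 4.2s)·0.98/(s(s+0.95)). The closed-loop characteristic equation is s² + (0.95 + 0.98·4.2)s + 0.98·8.37 = 0.
That is s² + 5.066s + 8.203 = 0, so ω_n = 2.864 rad/s and ζ = 5.066/(2·2.864) = 0.8844.
%OS = 100·exp(−πζ/√(1−ζ²)) = 0.26%.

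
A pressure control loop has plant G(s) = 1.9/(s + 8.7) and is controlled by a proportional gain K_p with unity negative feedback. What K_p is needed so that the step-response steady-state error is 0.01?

K_p = 453

For a type-0 loop with proportional control, e_ss = 1/(1 + K_p·G(0)).
G(0) = 0.2184. Require 1/(1 + K_p·0.2184) = 0.01, so 1 + 0.2184·K_p = 100.
K_p = (100 − 1)/0.2184 = 453.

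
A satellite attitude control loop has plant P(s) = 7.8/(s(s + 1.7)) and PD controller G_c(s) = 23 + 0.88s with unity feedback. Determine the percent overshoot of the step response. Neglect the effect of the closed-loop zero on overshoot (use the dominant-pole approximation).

34.6%

Forward path: (23 + 0.88s)·7.8/(s(s+1.7)). The closed-loop characteristic equation is s² + (1.7 + 7.8·0.88)s + 7.8·23 = 0.
That is s² + 8.564s + 179.4 = 0, so ω_n = 13.39 rad/s and ζ = 8.564/(2·13.39) = 0.3197.
%OS = 100·exp(−πζ/√(1−ζ²)) = 34.6%.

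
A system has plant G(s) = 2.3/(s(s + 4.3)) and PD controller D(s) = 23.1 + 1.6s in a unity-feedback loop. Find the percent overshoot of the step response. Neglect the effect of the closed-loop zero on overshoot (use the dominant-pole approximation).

Forward path: (23.1 + 1.6s)·2.3/(s(s+4.3)). The closed-loop characteristic equation is s² + (4.3 + 2.3·1.6)s + 2.3·23.1 = 0.
That is s² + 7.98s + 53.13 = 0, so ω_n = 7.289 rad/s and ζ = 7.98/(2·7.289) = 0.5474.
%OS = 100·exp(−πζ/√(1−ζ²)) = 12.8%.

12.8%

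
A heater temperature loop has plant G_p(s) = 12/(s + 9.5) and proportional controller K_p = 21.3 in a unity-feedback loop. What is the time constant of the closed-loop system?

Closed-loop transfer function: T(s) = K_p·G_p(s)/(1 + K_p·G_p(s)) = 255.6/(s + 9.5 + 255.6) = 255.6/(s + 265.1).
Time constant τ = 1/265.1 = 0.00377 s.

τ = 0.00377 s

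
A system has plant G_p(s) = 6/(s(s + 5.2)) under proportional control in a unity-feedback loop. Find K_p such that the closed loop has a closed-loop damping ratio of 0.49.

K_p = 4.69

Closed-loop characteristic equation: s² + 5.2s + K_p·6 = 0.
So ω_n = √(6K_p) and 2ζω_n = 5.2, giving ζ = 5.2/(2√(6K_p)).
Setting ζ = 0.49: √(6K_p) = 5.2/(2·0.49) = 5.306, so K_p = 28.15/6 = 4.69.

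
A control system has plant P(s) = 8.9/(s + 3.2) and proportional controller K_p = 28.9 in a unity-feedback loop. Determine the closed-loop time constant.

Closed-loop transfer function: T(s) = K_p·P(s)/(1 + K_p·P(s)) = 257.2/(s + 3.2 + 257.2) = 257.2/(s + 260.4).
Time constant τ = 1/260.4 = 0.00384 s.

τ = 0.00384 s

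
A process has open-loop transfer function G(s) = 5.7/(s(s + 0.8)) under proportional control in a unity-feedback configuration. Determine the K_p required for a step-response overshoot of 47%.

K_p = 0.514

From %OS = 100·exp(−πζ/√(1−ζ²)) = 47%, ζ = −ln(0.47)/√(π²+ln²(0.47)) = 0.2337.
Characteristic equation s² + 0.8s + 5.7K_p = 0 gives ζ = 0.8/(2√(5.7K_p)).
Setting ζ = 0.2337: √(5.7K_p) = 0.8/(2·0.2337) = 1.712, so K_p = 2.93/5.7 = 0.514.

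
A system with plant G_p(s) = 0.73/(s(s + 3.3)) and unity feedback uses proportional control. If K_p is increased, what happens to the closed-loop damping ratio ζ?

decrease

ζ = 3.3/(2√(0.73K_p)); increasing K_p raises the denominator, so ζ falls.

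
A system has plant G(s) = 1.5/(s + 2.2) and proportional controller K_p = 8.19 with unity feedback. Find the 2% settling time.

T_s ≈ 0.276 s

Closed-loop transfer function: T(s) = K_p·G(s)/(1 + K_p·G(s)) = 12.29/(s + 2.2 + 12.29) = 12.29/(s + 14.48).
Time constant τ = 1/14.48 = 0.06904 s, so the 2% settling time is about 4τ = 0.276 s.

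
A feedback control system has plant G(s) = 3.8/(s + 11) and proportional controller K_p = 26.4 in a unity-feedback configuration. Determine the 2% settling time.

T_s ≈ 0.0359 s

Closed-loop transfer function: T(s) = K_p·G(s)/(1 + K_p·G(s)) = 100.3/(s + 11 + 100.3) = 100.3/(s + 111.3).
Time constant τ = 1/111.3 = 0.008983 s, so the 2% settling time is about 4τ = 0.0359 s.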